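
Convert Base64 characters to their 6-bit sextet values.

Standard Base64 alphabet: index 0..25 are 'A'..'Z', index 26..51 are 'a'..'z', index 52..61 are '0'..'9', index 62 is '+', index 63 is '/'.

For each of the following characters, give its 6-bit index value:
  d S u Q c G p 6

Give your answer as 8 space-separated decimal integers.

Answer: 29 18 46 16 28 6 41 58

Derivation:
'd': a..z range, 26 + ord('d') − ord('a') = 29
'S': A..Z range, ord('S') − ord('A') = 18
'u': a..z range, 26 + ord('u') − ord('a') = 46
'Q': A..Z range, ord('Q') − ord('A') = 16
'c': a..z range, 26 + ord('c') − ord('a') = 28
'G': A..Z range, ord('G') − ord('A') = 6
'p': a..z range, 26 + ord('p') − ord('a') = 41
'6': 0..9 range, 52 + ord('6') − ord('0') = 58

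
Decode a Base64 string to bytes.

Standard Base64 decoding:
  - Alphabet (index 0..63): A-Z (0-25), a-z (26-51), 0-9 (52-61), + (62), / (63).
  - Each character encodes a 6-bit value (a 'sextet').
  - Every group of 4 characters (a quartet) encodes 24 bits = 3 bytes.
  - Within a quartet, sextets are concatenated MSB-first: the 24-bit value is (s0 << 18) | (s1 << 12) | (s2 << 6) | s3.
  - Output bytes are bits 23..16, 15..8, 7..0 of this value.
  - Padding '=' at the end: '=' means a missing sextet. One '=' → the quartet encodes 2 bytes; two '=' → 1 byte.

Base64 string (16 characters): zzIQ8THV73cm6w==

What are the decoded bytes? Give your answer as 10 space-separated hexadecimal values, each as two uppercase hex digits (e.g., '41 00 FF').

Answer: CF 32 10 F1 31 D5 EF 77 26 EB

Derivation:
After char 0 ('z'=51): chars_in_quartet=1 acc=0x33 bytes_emitted=0
After char 1 ('z'=51): chars_in_quartet=2 acc=0xCF3 bytes_emitted=0
After char 2 ('I'=8): chars_in_quartet=3 acc=0x33CC8 bytes_emitted=0
After char 3 ('Q'=16): chars_in_quartet=4 acc=0xCF3210 -> emit CF 32 10, reset; bytes_emitted=3
After char 4 ('8'=60): chars_in_quartet=1 acc=0x3C bytes_emitted=3
After char 5 ('T'=19): chars_in_quartet=2 acc=0xF13 bytes_emitted=3
After char 6 ('H'=7): chars_in_quartet=3 acc=0x3C4C7 bytes_emitted=3
After char 7 ('V'=21): chars_in_quartet=4 acc=0xF131D5 -> emit F1 31 D5, reset; bytes_emitted=6
After char 8 ('7'=59): chars_in_quartet=1 acc=0x3B bytes_emitted=6
After char 9 ('3'=55): chars_in_quartet=2 acc=0xEF7 bytes_emitted=6
After char 10 ('c'=28): chars_in_quartet=3 acc=0x3BDDC bytes_emitted=6
After char 11 ('m'=38): chars_in_quartet=4 acc=0xEF7726 -> emit EF 77 26, reset; bytes_emitted=9
After char 12 ('6'=58): chars_in_quartet=1 acc=0x3A bytes_emitted=9
After char 13 ('w'=48): chars_in_quartet=2 acc=0xEB0 bytes_emitted=9
Padding '==': partial quartet acc=0xEB0 -> emit EB; bytes_emitted=10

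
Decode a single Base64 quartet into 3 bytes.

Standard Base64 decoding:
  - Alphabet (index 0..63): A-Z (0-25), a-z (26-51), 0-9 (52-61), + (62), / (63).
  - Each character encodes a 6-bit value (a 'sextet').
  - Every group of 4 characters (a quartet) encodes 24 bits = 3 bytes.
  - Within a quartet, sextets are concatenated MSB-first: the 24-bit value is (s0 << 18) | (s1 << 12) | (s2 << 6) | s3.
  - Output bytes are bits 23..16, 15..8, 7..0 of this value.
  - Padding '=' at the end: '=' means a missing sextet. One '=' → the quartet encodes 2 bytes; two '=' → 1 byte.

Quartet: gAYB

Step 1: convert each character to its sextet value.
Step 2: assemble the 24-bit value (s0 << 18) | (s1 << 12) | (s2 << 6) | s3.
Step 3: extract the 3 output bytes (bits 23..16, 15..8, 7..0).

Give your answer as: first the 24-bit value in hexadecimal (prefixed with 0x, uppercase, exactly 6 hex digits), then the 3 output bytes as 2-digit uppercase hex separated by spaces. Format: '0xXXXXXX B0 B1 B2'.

Sextets: g=32, A=0, Y=24, B=1
24-bit: (32<<18) | (0<<12) | (24<<6) | 1
      = 0x800000 | 0x000000 | 0x000600 | 0x000001
      = 0x800601
Bytes: (v>>16)&0xFF=80, (v>>8)&0xFF=06, v&0xFF=01

Answer: 0x800601 80 06 01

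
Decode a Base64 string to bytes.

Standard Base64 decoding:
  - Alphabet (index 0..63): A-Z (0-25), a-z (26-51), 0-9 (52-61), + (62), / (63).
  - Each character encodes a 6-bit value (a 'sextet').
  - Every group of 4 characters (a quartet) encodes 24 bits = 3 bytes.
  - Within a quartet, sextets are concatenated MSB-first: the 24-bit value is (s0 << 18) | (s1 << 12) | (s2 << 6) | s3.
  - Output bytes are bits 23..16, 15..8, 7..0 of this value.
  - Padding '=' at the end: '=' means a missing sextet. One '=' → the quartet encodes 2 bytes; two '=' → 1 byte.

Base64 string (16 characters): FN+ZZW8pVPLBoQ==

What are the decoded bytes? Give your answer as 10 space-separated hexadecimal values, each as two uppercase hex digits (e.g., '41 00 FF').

Answer: 14 DF 99 65 6F 29 54 F2 C1 A1

Derivation:
After char 0 ('F'=5): chars_in_quartet=1 acc=0x5 bytes_emitted=0
After char 1 ('N'=13): chars_in_quartet=2 acc=0x14D bytes_emitted=0
After char 2 ('+'=62): chars_in_quartet=3 acc=0x537E bytes_emitted=0
After char 3 ('Z'=25): chars_in_quartet=4 acc=0x14DF99 -> emit 14 DF 99, reset; bytes_emitted=3
After char 4 ('Z'=25): chars_in_quartet=1 acc=0x19 bytes_emitted=3
After char 5 ('W'=22): chars_in_quartet=2 acc=0x656 bytes_emitted=3
After char 6 ('8'=60): chars_in_quartet=3 acc=0x195BC bytes_emitted=3
After char 7 ('p'=41): chars_in_quartet=4 acc=0x656F29 -> emit 65 6F 29, reset; bytes_emitted=6
After char 8 ('V'=21): chars_in_quartet=1 acc=0x15 bytes_emitted=6
After char 9 ('P'=15): chars_in_quartet=2 acc=0x54F bytes_emitted=6
After char 10 ('L'=11): chars_in_quartet=3 acc=0x153CB bytes_emitted=6
After char 11 ('B'=1): chars_in_quartet=4 acc=0x54F2C1 -> emit 54 F2 C1, reset; bytes_emitted=9
After char 12 ('o'=40): chars_in_quartet=1 acc=0x28 bytes_emitted=9
After char 13 ('Q'=16): chars_in_quartet=2 acc=0xA10 bytes_emitted=9
Padding '==': partial quartet acc=0xA10 -> emit A1; bytes_emitted=10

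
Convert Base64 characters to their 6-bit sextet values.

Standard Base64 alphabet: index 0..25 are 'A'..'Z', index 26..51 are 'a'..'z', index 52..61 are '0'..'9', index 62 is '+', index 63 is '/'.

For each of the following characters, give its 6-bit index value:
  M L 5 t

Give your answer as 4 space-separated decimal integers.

Answer: 12 11 57 45

Derivation:
'M': A..Z range, ord('M') − ord('A') = 12
'L': A..Z range, ord('L') − ord('A') = 11
'5': 0..9 range, 52 + ord('5') − ord('0') = 57
't': a..z range, 26 + ord('t') − ord('a') = 45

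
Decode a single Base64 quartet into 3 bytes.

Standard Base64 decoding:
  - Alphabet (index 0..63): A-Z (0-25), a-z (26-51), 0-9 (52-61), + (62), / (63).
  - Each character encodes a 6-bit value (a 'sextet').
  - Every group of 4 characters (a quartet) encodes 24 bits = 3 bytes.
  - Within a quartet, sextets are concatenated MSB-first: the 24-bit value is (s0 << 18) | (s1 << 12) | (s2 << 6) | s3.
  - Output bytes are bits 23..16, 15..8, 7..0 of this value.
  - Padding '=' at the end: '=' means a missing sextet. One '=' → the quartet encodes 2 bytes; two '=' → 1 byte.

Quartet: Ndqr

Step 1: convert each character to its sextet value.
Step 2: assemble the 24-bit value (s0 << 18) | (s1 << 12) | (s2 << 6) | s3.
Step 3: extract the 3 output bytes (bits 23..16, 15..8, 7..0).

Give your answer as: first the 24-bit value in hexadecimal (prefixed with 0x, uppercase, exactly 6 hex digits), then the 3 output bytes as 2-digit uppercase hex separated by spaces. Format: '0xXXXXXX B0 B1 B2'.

Sextets: N=13, d=29, q=42, r=43
24-bit: (13<<18) | (29<<12) | (42<<6) | 43
      = 0x340000 | 0x01D000 | 0x000A80 | 0x00002B
      = 0x35DAAB
Bytes: (v>>16)&0xFF=35, (v>>8)&0xFF=DA, v&0xFF=AB

Answer: 0x35DAAB 35 DA AB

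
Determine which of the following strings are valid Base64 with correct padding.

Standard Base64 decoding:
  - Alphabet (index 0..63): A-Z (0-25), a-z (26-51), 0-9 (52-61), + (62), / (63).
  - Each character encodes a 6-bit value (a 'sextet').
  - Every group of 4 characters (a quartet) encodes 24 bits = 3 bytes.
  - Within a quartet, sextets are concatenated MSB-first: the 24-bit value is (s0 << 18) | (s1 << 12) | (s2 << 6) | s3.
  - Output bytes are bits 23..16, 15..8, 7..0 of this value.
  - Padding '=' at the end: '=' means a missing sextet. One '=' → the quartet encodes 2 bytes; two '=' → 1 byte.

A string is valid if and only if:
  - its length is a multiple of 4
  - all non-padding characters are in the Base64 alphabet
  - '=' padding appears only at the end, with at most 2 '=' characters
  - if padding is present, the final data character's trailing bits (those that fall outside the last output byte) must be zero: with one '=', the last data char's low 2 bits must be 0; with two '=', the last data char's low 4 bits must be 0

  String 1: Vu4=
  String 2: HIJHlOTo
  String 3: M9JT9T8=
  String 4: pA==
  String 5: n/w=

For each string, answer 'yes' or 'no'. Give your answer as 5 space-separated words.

String 1: 'Vu4=' → valid
String 2: 'HIJHlOTo' → valid
String 3: 'M9JT9T8=' → valid
String 4: 'pA==' → valid
String 5: 'n/w=' → valid

Answer: yes yes yes yes yes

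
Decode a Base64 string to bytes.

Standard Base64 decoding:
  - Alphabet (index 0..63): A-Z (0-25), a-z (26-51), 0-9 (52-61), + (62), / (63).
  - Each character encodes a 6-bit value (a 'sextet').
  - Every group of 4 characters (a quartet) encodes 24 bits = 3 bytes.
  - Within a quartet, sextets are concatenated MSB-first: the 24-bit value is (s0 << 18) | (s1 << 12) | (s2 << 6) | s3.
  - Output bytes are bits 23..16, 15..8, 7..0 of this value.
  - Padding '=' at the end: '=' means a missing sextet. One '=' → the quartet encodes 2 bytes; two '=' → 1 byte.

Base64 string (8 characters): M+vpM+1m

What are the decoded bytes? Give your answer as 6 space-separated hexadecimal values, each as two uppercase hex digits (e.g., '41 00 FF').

Answer: 33 EB E9 33 ED 66

Derivation:
After char 0 ('M'=12): chars_in_quartet=1 acc=0xC bytes_emitted=0
After char 1 ('+'=62): chars_in_quartet=2 acc=0x33E bytes_emitted=0
After char 2 ('v'=47): chars_in_quartet=3 acc=0xCFAF bytes_emitted=0
After char 3 ('p'=41): chars_in_quartet=4 acc=0x33EBE9 -> emit 33 EB E9, reset; bytes_emitted=3
After char 4 ('M'=12): chars_in_quartet=1 acc=0xC bytes_emitted=3
After char 5 ('+'=62): chars_in_quartet=2 acc=0x33E bytes_emitted=3
After char 6 ('1'=53): chars_in_quartet=3 acc=0xCFB5 bytes_emitted=3
After char 7 ('m'=38): chars_in_quartet=4 acc=0x33ED66 -> emit 33 ED 66, reset; bytes_emitted=6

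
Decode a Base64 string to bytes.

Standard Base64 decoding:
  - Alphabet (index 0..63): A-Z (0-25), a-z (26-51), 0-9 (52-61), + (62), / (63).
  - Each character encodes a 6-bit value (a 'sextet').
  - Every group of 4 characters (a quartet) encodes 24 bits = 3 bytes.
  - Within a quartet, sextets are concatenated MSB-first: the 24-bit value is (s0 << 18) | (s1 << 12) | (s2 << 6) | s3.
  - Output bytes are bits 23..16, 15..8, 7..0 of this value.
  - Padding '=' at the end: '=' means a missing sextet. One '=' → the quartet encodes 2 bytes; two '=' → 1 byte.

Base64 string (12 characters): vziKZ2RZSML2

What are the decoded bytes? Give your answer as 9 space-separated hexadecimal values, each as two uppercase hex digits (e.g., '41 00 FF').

After char 0 ('v'=47): chars_in_quartet=1 acc=0x2F bytes_emitted=0
After char 1 ('z'=51): chars_in_quartet=2 acc=0xBF3 bytes_emitted=0
After char 2 ('i'=34): chars_in_quartet=3 acc=0x2FCE2 bytes_emitted=0
After char 3 ('K'=10): chars_in_quartet=4 acc=0xBF388A -> emit BF 38 8A, reset; bytes_emitted=3
After char 4 ('Z'=25): chars_in_quartet=1 acc=0x19 bytes_emitted=3
After char 5 ('2'=54): chars_in_quartet=2 acc=0x676 bytes_emitted=3
After char 6 ('R'=17): chars_in_quartet=3 acc=0x19D91 bytes_emitted=3
After char 7 ('Z'=25): chars_in_quartet=4 acc=0x676459 -> emit 67 64 59, reset; bytes_emitted=6
After char 8 ('S'=18): chars_in_quartet=1 acc=0x12 bytes_emitted=6
After char 9 ('M'=12): chars_in_quartet=2 acc=0x48C bytes_emitted=6
After char 10 ('L'=11): chars_in_quartet=3 acc=0x1230B bytes_emitted=6
After char 11 ('2'=54): chars_in_quartet=4 acc=0x48C2F6 -> emit 48 C2 F6, reset; bytes_emitted=9

Answer: BF 38 8A 67 64 59 48 C2 F6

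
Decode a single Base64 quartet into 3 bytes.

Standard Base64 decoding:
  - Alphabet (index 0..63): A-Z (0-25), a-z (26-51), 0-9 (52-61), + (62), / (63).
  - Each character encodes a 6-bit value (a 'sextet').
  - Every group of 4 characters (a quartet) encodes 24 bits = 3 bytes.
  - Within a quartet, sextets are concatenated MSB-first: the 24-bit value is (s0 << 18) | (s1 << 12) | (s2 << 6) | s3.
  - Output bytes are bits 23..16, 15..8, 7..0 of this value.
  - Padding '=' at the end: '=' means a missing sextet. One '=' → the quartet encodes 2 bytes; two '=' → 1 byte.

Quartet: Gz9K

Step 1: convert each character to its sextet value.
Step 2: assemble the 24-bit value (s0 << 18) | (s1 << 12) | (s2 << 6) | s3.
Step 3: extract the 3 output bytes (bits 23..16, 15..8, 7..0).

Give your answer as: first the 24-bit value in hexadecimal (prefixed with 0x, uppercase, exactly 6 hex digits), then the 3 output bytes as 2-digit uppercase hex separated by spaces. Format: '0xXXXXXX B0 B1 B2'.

Answer: 0x1B3F4A 1B 3F 4A

Derivation:
Sextets: G=6, z=51, 9=61, K=10
24-bit: (6<<18) | (51<<12) | (61<<6) | 10
      = 0x180000 | 0x033000 | 0x000F40 | 0x00000A
      = 0x1B3F4A
Bytes: (v>>16)&0xFF=1B, (v>>8)&0xFF=3F, v&0xFF=4A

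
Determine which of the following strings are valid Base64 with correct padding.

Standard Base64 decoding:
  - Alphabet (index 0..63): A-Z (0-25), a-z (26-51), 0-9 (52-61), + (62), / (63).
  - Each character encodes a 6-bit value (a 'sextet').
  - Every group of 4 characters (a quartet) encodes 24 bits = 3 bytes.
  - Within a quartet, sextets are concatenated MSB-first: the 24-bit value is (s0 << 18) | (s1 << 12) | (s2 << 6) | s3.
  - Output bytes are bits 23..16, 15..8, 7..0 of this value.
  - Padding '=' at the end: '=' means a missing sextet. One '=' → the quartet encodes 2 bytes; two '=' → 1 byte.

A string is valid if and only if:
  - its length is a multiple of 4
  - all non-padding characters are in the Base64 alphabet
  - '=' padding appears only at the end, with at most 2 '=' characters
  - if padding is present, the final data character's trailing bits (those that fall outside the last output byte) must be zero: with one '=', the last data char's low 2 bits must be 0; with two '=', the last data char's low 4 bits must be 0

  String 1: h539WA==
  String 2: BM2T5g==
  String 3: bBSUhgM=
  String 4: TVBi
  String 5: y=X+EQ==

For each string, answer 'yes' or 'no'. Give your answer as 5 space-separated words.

String 1: 'h539WA==' → valid
String 2: 'BM2T5g==' → valid
String 3: 'bBSUhgM=' → valid
String 4: 'TVBi' → valid
String 5: 'y=X+EQ==' → invalid (bad char(s): ['=']; '=' in middle)

Answer: yes yes yes yes no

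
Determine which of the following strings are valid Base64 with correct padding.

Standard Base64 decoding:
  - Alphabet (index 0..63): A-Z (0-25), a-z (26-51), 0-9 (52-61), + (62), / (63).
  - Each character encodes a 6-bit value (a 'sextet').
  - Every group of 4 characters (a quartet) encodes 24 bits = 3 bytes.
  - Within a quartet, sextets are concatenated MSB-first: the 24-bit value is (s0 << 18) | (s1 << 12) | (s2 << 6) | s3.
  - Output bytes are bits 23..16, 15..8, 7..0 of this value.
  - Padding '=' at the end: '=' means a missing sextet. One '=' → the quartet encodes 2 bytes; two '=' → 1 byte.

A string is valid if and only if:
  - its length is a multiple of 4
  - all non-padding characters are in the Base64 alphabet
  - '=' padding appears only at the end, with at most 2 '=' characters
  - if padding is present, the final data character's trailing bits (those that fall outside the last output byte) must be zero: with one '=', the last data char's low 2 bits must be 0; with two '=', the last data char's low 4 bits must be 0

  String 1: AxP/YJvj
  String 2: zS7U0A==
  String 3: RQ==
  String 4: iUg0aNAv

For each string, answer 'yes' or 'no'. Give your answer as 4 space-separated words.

Answer: yes yes yes yes

Derivation:
String 1: 'AxP/YJvj' → valid
String 2: 'zS7U0A==' → valid
String 3: 'RQ==' → valid
String 4: 'iUg0aNAv' → valid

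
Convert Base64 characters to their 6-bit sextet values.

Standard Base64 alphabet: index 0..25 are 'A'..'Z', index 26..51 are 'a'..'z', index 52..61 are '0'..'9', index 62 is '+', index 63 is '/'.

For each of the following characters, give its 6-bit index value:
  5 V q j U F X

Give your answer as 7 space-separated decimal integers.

'5': 0..9 range, 52 + ord('5') − ord('0') = 57
'V': A..Z range, ord('V') − ord('A') = 21
'q': a..z range, 26 + ord('q') − ord('a') = 42
'j': a..z range, 26 + ord('j') − ord('a') = 35
'U': A..Z range, ord('U') − ord('A') = 20
'F': A..Z range, ord('F') − ord('A') = 5
'X': A..Z range, ord('X') − ord('A') = 23

Answer: 57 21 42 35 20 5 23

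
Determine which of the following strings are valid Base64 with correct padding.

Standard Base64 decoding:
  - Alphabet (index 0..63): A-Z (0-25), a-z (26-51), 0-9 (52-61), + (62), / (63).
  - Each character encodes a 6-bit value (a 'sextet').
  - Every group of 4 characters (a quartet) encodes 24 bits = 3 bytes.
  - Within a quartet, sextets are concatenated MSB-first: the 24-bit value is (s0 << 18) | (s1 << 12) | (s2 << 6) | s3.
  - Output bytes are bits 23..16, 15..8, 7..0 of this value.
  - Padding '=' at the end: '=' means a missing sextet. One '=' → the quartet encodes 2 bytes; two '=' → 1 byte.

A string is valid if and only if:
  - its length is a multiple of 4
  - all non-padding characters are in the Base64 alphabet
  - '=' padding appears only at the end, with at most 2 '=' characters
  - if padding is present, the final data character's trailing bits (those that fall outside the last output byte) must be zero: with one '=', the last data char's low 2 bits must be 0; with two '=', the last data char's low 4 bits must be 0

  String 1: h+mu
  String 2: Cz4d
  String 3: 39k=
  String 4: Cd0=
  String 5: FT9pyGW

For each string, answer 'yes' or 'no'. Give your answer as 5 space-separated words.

String 1: 'h+mu' → valid
String 2: 'Cz4d' → valid
String 3: '39k=' → valid
String 4: 'Cd0=' → valid
String 5: 'FT9pyGW' → invalid (len=7 not mult of 4)

Answer: yes yes yes yes no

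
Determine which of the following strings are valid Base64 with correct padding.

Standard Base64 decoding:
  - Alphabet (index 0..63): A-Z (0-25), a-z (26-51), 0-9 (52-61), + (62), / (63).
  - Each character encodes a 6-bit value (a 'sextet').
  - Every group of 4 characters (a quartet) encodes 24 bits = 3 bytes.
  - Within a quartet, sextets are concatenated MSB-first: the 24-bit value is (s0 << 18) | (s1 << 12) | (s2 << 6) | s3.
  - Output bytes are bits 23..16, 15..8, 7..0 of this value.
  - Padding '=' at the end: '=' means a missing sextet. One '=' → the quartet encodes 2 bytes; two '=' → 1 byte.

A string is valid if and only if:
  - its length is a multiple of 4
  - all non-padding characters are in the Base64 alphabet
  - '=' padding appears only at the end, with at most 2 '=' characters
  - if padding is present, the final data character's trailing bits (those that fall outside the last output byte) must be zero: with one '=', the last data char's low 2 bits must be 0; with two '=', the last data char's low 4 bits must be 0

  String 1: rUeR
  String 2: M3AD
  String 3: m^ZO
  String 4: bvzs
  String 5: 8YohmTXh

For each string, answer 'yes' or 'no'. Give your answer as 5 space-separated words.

String 1: 'rUeR' → valid
String 2: 'M3AD' → valid
String 3: 'm^ZO' → invalid (bad char(s): ['^'])
String 4: 'bvzs' → valid
String 5: '8YohmTXh' → valid

Answer: yes yes no yes yes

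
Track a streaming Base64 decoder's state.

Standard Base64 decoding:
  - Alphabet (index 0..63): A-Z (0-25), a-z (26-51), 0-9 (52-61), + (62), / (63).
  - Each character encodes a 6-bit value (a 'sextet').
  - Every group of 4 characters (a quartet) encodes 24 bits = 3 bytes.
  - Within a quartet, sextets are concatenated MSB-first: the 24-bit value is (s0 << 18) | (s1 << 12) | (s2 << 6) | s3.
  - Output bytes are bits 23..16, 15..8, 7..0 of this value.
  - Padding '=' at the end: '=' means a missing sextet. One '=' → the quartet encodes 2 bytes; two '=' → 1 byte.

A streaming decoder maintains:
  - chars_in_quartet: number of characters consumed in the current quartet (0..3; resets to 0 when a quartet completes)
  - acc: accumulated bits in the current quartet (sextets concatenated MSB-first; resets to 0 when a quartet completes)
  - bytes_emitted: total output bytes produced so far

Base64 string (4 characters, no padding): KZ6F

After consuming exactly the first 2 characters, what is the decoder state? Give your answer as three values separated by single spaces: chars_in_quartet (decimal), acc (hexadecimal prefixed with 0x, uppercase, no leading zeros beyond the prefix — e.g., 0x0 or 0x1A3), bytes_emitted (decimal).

Answer: 2 0x299 0

Derivation:
After char 0 ('K'=10): chars_in_quartet=1 acc=0xA bytes_emitted=0
After char 1 ('Z'=25): chars_in_quartet=2 acc=0x299 bytes_emitted=0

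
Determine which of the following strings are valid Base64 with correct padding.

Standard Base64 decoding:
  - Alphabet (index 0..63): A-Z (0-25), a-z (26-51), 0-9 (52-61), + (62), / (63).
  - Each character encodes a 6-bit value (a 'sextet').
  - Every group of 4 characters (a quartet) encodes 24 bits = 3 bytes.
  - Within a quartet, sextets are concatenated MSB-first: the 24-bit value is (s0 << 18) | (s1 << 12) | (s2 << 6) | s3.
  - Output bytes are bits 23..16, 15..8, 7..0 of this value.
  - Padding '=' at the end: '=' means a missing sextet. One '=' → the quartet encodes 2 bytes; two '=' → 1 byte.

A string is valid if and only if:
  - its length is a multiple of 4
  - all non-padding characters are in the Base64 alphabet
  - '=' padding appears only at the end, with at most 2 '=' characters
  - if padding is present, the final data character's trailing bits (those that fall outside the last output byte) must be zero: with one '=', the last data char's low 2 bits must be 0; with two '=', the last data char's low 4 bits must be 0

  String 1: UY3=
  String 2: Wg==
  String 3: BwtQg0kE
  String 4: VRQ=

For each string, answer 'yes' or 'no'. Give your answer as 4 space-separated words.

Answer: no yes yes yes

Derivation:
String 1: 'UY3=' → invalid (bad trailing bits)
String 2: 'Wg==' → valid
String 3: 'BwtQg0kE' → valid
String 4: 'VRQ=' → valid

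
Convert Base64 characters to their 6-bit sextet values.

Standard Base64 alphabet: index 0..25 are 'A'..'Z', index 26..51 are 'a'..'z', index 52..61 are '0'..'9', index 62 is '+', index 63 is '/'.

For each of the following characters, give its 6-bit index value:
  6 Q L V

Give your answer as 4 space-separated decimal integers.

'6': 0..9 range, 52 + ord('6') − ord('0') = 58
'Q': A..Z range, ord('Q') − ord('A') = 16
'L': A..Z range, ord('L') − ord('A') = 11
'V': A..Z range, ord('V') − ord('A') = 21

Answer: 58 16 11 21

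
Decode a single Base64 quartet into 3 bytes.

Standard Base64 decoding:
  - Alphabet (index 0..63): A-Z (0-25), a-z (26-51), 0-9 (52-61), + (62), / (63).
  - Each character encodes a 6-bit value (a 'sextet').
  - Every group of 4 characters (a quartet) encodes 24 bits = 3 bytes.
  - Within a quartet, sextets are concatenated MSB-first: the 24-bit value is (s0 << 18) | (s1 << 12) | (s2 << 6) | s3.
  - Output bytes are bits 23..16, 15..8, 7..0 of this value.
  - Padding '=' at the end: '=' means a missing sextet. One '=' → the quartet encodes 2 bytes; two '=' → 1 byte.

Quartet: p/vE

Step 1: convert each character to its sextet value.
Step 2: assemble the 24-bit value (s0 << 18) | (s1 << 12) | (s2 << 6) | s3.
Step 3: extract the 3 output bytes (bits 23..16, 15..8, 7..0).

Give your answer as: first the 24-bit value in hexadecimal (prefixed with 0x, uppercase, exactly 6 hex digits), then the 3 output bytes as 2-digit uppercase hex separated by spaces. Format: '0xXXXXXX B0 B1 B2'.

Sextets: p=41, /=63, v=47, E=4
24-bit: (41<<18) | (63<<12) | (47<<6) | 4
      = 0xA40000 | 0x03F000 | 0x000BC0 | 0x000004
      = 0xA7FBC4
Bytes: (v>>16)&0xFF=A7, (v>>8)&0xFF=FB, v&0xFF=C4

Answer: 0xA7FBC4 A7 FB C4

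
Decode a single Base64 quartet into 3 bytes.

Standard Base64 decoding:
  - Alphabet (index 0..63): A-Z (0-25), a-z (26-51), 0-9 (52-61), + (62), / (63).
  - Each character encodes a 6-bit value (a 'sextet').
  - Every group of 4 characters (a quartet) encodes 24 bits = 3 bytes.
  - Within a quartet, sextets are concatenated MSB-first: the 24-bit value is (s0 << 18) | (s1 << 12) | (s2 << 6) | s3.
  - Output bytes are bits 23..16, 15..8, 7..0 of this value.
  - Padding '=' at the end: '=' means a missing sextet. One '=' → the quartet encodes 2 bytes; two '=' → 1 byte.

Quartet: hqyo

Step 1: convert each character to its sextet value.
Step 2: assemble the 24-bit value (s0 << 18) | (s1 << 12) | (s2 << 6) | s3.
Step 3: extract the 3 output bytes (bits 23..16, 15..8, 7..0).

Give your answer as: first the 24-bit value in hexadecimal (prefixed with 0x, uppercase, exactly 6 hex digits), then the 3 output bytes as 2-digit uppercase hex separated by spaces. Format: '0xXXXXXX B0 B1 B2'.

Sextets: h=33, q=42, y=50, o=40
24-bit: (33<<18) | (42<<12) | (50<<6) | 40
      = 0x840000 | 0x02A000 | 0x000C80 | 0x000028
      = 0x86ACA8
Bytes: (v>>16)&0xFF=86, (v>>8)&0xFF=AC, v&0xFF=A8

Answer: 0x86ACA8 86 AC A8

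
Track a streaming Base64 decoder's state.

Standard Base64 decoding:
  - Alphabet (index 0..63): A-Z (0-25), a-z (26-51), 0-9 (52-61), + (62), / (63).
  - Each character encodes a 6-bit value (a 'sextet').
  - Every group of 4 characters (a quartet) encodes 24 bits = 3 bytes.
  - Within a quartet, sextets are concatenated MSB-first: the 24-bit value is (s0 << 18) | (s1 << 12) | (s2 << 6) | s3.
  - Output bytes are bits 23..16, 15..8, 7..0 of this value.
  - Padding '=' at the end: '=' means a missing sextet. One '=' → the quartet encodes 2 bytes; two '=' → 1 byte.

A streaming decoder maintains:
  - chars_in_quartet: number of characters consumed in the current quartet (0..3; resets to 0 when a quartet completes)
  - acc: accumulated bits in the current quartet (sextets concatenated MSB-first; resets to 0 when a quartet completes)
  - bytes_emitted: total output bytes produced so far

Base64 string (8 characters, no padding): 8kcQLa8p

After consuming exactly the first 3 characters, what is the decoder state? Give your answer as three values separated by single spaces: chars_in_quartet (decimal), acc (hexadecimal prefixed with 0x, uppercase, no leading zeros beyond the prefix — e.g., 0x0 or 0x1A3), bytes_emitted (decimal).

After char 0 ('8'=60): chars_in_quartet=1 acc=0x3C bytes_emitted=0
After char 1 ('k'=36): chars_in_quartet=2 acc=0xF24 bytes_emitted=0
After char 2 ('c'=28): chars_in_quartet=3 acc=0x3C91C bytes_emitted=0

Answer: 3 0x3C91C 0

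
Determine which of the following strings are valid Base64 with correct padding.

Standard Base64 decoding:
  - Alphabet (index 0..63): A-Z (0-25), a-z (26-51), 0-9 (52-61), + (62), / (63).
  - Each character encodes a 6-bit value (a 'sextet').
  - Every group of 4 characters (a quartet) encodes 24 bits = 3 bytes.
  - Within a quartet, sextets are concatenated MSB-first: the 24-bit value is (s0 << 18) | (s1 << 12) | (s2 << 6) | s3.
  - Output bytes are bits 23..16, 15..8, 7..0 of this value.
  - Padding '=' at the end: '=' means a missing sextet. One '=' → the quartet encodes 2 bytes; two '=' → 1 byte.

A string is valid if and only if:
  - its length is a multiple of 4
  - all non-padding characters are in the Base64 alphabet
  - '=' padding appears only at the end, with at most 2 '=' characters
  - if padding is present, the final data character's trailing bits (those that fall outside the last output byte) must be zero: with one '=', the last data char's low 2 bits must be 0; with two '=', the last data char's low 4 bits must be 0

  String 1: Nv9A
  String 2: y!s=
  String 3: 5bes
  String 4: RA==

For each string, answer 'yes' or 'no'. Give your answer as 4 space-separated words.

Answer: yes no yes yes

Derivation:
String 1: 'Nv9A' → valid
String 2: 'y!s=' → invalid (bad char(s): ['!'])
String 3: '5bes' → valid
String 4: 'RA==' → valid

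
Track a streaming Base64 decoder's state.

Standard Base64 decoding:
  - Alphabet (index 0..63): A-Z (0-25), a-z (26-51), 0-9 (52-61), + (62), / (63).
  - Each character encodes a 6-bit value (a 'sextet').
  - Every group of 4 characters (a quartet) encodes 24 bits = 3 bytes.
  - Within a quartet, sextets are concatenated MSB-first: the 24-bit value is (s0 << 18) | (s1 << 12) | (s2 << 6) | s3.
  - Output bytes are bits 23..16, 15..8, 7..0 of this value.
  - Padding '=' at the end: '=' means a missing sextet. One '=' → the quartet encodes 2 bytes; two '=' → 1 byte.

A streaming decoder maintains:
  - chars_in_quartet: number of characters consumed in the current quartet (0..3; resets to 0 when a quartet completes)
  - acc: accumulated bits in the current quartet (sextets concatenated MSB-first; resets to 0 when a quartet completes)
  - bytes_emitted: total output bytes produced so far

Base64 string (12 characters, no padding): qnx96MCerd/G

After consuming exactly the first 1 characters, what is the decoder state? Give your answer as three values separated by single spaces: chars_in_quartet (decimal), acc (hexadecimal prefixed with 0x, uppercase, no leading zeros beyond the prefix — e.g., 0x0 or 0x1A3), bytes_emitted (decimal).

After char 0 ('q'=42): chars_in_quartet=1 acc=0x2A bytes_emitted=0

Answer: 1 0x2A 0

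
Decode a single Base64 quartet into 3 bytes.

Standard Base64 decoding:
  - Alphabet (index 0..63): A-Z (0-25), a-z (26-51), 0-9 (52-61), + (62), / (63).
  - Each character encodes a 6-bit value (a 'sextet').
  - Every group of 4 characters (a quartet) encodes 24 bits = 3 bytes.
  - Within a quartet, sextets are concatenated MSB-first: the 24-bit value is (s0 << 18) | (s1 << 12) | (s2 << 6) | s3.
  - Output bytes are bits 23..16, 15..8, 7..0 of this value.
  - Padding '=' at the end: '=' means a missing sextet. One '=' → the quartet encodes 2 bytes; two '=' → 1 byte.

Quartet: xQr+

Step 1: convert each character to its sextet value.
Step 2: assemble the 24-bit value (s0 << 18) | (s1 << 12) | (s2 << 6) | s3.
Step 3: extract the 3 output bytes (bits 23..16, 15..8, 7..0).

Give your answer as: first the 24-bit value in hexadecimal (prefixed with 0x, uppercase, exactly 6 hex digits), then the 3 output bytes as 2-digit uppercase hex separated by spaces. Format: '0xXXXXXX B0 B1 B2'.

Sextets: x=49, Q=16, r=43, +=62
24-bit: (49<<18) | (16<<12) | (43<<6) | 62
      = 0xC40000 | 0x010000 | 0x000AC0 | 0x00003E
      = 0xC50AFE
Bytes: (v>>16)&0xFF=C5, (v>>8)&0xFF=0A, v&0xFF=FE

Answer: 0xC50AFE C5 0A FE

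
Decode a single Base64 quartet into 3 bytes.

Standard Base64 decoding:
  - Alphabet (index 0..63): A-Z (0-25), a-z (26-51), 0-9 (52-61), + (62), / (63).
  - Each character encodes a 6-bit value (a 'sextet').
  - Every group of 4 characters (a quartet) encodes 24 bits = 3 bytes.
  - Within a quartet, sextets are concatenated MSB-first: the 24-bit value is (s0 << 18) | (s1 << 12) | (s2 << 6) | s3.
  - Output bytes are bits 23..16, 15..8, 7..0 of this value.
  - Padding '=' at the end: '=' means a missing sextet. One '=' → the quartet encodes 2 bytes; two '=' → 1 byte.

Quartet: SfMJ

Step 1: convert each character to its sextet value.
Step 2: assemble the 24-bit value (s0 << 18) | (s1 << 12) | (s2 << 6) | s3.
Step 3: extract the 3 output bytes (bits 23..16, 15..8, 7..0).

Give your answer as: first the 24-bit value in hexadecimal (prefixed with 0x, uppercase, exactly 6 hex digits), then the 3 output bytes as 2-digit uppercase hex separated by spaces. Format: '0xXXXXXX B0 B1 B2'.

Sextets: S=18, f=31, M=12, J=9
24-bit: (18<<18) | (31<<12) | (12<<6) | 9
      = 0x480000 | 0x01F000 | 0x000300 | 0x000009
      = 0x49F309
Bytes: (v>>16)&0xFF=49, (v>>8)&0xFF=F3, v&0xFF=09

Answer: 0x49F309 49 F3 09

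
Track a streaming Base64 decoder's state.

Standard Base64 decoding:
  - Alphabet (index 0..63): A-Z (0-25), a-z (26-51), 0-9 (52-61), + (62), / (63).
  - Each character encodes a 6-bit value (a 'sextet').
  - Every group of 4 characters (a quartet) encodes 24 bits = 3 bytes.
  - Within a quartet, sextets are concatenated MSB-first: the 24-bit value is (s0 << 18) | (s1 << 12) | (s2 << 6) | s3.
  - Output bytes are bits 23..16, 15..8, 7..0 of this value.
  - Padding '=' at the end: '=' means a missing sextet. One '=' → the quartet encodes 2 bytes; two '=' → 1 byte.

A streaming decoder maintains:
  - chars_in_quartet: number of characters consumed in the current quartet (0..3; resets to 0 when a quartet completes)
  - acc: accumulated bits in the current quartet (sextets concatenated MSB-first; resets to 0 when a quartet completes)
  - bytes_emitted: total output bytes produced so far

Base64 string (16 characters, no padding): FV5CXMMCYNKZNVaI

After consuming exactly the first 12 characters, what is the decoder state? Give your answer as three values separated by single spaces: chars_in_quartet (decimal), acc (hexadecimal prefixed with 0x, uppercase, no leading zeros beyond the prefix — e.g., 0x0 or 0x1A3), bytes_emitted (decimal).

After char 0 ('F'=5): chars_in_quartet=1 acc=0x5 bytes_emitted=0
After char 1 ('V'=21): chars_in_quartet=2 acc=0x155 bytes_emitted=0
After char 2 ('5'=57): chars_in_quartet=3 acc=0x5579 bytes_emitted=0
After char 3 ('C'=2): chars_in_quartet=4 acc=0x155E42 -> emit 15 5E 42, reset; bytes_emitted=3
After char 4 ('X'=23): chars_in_quartet=1 acc=0x17 bytes_emitted=3
After char 5 ('M'=12): chars_in_quartet=2 acc=0x5CC bytes_emitted=3
After char 6 ('M'=12): chars_in_quartet=3 acc=0x1730C bytes_emitted=3
After char 7 ('C'=2): chars_in_quartet=4 acc=0x5CC302 -> emit 5C C3 02, reset; bytes_emitted=6
After char 8 ('Y'=24): chars_in_quartet=1 acc=0x18 bytes_emitted=6
After char 9 ('N'=13): chars_in_quartet=2 acc=0x60D bytes_emitted=6
After char 10 ('K'=10): chars_in_quartet=3 acc=0x1834A bytes_emitted=6
After char 11 ('Z'=25): chars_in_quartet=4 acc=0x60D299 -> emit 60 D2 99, reset; bytes_emitted=9

Answer: 0 0x0 9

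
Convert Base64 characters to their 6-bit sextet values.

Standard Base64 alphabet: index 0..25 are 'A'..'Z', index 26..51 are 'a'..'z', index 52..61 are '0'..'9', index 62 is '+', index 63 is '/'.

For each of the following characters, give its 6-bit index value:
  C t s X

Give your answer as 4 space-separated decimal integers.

'C': A..Z range, ord('C') − ord('A') = 2
't': a..z range, 26 + ord('t') − ord('a') = 45
's': a..z range, 26 + ord('s') − ord('a') = 44
'X': A..Z range, ord('X') − ord('A') = 23

Answer: 2 45 44 23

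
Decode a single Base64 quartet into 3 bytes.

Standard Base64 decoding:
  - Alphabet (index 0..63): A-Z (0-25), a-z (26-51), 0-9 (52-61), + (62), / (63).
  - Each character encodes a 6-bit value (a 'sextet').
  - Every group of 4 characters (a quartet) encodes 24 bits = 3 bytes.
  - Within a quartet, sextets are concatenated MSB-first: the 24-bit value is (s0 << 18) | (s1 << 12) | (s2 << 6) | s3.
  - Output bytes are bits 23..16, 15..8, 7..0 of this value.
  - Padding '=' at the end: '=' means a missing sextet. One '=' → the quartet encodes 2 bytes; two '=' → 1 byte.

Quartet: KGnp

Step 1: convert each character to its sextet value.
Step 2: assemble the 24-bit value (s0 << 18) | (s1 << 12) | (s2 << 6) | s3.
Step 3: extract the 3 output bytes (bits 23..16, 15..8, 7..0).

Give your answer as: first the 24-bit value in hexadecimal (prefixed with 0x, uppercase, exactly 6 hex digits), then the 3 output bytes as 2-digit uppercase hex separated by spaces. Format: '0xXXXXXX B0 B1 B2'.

Answer: 0x2869E9 28 69 E9

Derivation:
Sextets: K=10, G=6, n=39, p=41
24-bit: (10<<18) | (6<<12) | (39<<6) | 41
      = 0x280000 | 0x006000 | 0x0009C0 | 0x000029
      = 0x2869E9
Bytes: (v>>16)&0xFF=28, (v>>8)&0xFF=69, v&0xFF=E9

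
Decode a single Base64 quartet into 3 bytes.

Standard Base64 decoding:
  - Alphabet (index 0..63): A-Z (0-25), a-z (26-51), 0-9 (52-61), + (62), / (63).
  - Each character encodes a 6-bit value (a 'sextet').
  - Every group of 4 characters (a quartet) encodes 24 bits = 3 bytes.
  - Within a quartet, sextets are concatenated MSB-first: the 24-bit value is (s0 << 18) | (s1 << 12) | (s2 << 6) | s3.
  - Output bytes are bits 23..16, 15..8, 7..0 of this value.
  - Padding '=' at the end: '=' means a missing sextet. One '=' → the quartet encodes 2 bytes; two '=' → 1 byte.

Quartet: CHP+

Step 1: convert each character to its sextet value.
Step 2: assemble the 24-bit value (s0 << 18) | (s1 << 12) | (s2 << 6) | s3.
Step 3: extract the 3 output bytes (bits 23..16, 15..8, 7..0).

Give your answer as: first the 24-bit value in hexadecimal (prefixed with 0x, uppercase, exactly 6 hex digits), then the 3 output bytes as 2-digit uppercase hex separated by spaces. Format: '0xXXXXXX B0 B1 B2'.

Answer: 0x0873FE 08 73 FE

Derivation:
Sextets: C=2, H=7, P=15, +=62
24-bit: (2<<18) | (7<<12) | (15<<6) | 62
      = 0x080000 | 0x007000 | 0x0003C0 | 0x00003E
      = 0x0873FE
Bytes: (v>>16)&0xFF=08, (v>>8)&0xFF=73, v&0xFF=FE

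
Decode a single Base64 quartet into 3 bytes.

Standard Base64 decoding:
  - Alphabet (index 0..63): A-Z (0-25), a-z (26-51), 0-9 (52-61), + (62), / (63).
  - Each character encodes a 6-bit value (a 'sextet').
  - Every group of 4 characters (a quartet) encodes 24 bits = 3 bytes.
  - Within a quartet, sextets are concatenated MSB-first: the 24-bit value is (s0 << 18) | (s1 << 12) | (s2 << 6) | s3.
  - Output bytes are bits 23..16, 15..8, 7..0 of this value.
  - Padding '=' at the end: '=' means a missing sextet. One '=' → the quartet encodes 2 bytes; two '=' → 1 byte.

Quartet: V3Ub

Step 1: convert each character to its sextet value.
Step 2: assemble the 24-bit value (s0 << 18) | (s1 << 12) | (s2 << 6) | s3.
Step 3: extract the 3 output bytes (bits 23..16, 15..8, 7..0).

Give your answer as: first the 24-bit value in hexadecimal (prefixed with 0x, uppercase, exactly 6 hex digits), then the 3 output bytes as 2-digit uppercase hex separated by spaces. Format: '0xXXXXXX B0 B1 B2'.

Answer: 0x57751B 57 75 1B

Derivation:
Sextets: V=21, 3=55, U=20, b=27
24-bit: (21<<18) | (55<<12) | (20<<6) | 27
      = 0x540000 | 0x037000 | 0x000500 | 0x00001B
      = 0x57751B
Bytes: (v>>16)&0xFF=57, (v>>8)&0xFF=75, v&0xFF=1B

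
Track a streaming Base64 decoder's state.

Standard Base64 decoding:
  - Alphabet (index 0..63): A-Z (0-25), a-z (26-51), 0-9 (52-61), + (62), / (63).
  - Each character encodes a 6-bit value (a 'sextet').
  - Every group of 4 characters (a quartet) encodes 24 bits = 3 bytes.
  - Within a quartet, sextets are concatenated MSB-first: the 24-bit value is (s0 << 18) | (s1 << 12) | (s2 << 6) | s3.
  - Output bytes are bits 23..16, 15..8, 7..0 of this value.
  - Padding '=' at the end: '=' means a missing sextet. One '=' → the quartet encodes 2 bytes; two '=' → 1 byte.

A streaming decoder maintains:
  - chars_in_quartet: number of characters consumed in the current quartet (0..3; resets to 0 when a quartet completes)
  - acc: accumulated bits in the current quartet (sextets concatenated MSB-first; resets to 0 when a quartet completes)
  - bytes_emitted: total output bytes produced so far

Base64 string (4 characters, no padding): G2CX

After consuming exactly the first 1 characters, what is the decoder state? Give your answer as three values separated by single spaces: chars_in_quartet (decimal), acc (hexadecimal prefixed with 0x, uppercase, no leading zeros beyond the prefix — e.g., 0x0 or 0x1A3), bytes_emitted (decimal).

Answer: 1 0x6 0

Derivation:
After char 0 ('G'=6): chars_in_quartet=1 acc=0x6 bytes_emitted=0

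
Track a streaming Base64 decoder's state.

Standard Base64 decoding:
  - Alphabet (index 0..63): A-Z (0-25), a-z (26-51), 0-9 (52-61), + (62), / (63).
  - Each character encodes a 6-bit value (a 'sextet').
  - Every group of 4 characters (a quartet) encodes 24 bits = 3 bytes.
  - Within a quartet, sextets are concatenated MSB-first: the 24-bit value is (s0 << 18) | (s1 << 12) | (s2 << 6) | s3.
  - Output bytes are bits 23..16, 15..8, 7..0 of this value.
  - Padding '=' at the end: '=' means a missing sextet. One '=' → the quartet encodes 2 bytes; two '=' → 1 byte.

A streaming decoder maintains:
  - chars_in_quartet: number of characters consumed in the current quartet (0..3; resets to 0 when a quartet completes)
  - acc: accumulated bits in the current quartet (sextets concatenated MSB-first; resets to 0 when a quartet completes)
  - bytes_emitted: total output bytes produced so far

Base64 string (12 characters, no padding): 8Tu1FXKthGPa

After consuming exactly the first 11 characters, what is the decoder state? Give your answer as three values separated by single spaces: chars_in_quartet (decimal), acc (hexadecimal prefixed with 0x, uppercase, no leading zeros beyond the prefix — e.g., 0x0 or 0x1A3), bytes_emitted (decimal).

After char 0 ('8'=60): chars_in_quartet=1 acc=0x3C bytes_emitted=0
After char 1 ('T'=19): chars_in_quartet=2 acc=0xF13 bytes_emitted=0
After char 2 ('u'=46): chars_in_quartet=3 acc=0x3C4EE bytes_emitted=0
After char 3 ('1'=53): chars_in_quartet=4 acc=0xF13BB5 -> emit F1 3B B5, reset; bytes_emitted=3
After char 4 ('F'=5): chars_in_quartet=1 acc=0x5 bytes_emitted=3
After char 5 ('X'=23): chars_in_quartet=2 acc=0x157 bytes_emitted=3
After char 6 ('K'=10): chars_in_quartet=3 acc=0x55CA bytes_emitted=3
After char 7 ('t'=45): chars_in_quartet=4 acc=0x1572AD -> emit 15 72 AD, reset; bytes_emitted=6
After char 8 ('h'=33): chars_in_quartet=1 acc=0x21 bytes_emitted=6
After char 9 ('G'=6): chars_in_quartet=2 acc=0x846 bytes_emitted=6
After char 10 ('P'=15): chars_in_quartet=3 acc=0x2118F bytes_emitted=6

Answer: 3 0x2118F 6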